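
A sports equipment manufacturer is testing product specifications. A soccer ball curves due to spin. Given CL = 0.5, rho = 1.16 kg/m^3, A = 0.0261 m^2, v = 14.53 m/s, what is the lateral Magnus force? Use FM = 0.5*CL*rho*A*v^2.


FM = 0.5 * CL * rho * A * v^2
FM = 0.5 * 0.5 * 1.16 * 0.0261 * 14.53^2
v^2 = 211.1209
FM = 0.5 * 0.5 * 1.16 * 0.0261 * 211.1209 = 1.598 N

1.598 N


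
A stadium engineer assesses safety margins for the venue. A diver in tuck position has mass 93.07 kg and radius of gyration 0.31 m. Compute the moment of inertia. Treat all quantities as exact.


I = m * k^2
I = 93.07 * 0.31^2
I = 93.07 * 0.0961 = 8.944 kg*m^2

8.944 kg*m^2


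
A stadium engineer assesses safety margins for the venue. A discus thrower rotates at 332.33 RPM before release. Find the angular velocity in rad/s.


omega = RPM * 2 * pi / 60
omega = 332.33 * 2 * 3.14159 / 60
omega = 2088.091 / 60 = 34.8015 rad/s

34.8015 rad/s


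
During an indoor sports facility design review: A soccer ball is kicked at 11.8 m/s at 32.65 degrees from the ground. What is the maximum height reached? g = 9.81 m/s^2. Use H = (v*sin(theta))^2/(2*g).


H = (v*sin(theta))^2 / (2*g)
vy = v*sin(theta) = 11.8 * sin(32.65 deg) = 6.3662 m/s
H = vy^2 / (2*g) = 40.5281 / (2*9.81)
H = 40.5281 / 19.62 = 2.0657 m

2.0657 m


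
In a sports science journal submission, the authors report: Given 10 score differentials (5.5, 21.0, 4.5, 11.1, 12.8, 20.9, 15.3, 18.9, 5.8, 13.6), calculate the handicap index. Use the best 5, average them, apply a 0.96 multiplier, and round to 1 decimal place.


All differentials: 5.5, 21.0, 4.5, 11.1, 12.8, 20.9, 15.3, 18.9, 5.8, 13.6
Sorted: 4.5, 5.5, 5.8, 11.1, 12.8, 13.6, 15.3, 18.9, 20.9, 21.0
Best 5: 4.5, 5.5, 5.8, 11.1, 12.8
Average of best = 39.7 / 5 = 7.94
Raw index = 7.94 * 0.96 = 7.6224
Handicap index = round(7.6224, 1) = 7.6

7.6


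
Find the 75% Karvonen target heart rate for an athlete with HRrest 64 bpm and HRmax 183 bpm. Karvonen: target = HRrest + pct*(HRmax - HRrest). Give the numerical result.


Target = HRrest + pct*(HRmax - HRrest)
Heart rate reserve = HRmax - HRrest = 183 - 64 = 119 bpm
Fraction = 75% = 0.75
Target = 64 + 0.75 * 119
Target = 64 + 89.25 = 153.25 bpm

153.25 bpm


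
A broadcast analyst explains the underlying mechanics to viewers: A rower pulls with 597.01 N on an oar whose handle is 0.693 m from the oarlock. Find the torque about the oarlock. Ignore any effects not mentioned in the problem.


tau = F * d
tau = 597.01 * 0.693
tau = 413.7279 N*m

413.7279 N*m


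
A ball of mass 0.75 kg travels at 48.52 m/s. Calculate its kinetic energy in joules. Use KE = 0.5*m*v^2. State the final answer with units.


KE = 0.5 * m * v^2
KE = 0.5 * 0.75 * 48.52^2
KE = 0.5 * 0.75 * 2354.1904 = 882.8214 J

882.8214 J


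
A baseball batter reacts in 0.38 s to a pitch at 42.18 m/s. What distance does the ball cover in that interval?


d = v * t
d = 42.18 * 0.38
d = 16.0284 m

16.0284 m


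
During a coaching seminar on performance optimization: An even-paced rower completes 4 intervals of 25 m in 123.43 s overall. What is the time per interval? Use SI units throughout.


Split time = total_time / n_laps = 123.43 / 4
Split time = 30.8575 s per lap

30.8575 s


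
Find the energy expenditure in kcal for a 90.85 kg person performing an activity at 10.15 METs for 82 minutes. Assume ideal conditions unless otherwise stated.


kcal = MET * mass * time_hr
Convert time: 82 min = 1.3667 hr
kcal = 10.15 * 90.85 * 1.3667
kcal = 1260.2409 kcal

1260.2409 kcal


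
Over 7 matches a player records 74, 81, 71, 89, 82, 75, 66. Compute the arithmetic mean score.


Average = sum / n
Sum = 538
Average = 538 / 7 = 76.8571

76.8571


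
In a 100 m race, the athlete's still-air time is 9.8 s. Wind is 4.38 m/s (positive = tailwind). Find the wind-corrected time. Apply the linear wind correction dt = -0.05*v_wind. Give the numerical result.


dt = -0.05 * v_wind = -0.05 * 4.38 = -0.219 s
t_corrected = t_still + dt = 9.8 + (-0.219)
t_corrected = 9.581 s

9.581 s


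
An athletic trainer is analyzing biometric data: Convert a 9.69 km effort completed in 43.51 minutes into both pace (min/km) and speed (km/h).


Pace = time / distance = 43.51 min / 9.69 km = 4.4902 min/km
Speed = distance / time_in_hours = 9.69 / 0.7252 hr
Speed = 13.3624 km/h

4.4902 min/km, 13.3624 km/h


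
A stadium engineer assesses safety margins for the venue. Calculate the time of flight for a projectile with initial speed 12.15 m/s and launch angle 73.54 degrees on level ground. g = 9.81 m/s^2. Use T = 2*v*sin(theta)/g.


T = 2*v*sin(theta)/g
sin(theta) = sin(73.54 deg) = 0.959
T = 2*12.15*0.959 / 9.81
T = 23.3041 / 9.81 = 2.3755 s

2.3755 s


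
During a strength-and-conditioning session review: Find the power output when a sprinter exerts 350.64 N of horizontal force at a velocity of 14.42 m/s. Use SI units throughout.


P = F * v
P = 350.64 * 14.42
P = 5056.2288 W

5056.2288 W


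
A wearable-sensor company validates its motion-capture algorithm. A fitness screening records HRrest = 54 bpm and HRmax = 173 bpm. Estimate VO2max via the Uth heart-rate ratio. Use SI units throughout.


VO2max = 15.3 * HRmax / HRrest
VO2max = 15.3 * 173 / 54
VO2max = 2646.9 / 54 = 49.0167 mL/kg/min

49.0167 mL/kg/min


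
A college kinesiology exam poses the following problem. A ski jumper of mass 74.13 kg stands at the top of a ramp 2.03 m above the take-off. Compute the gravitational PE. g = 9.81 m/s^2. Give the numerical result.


PE = m * g * h
PE = 74.13 * 9.81 * 2.03
PE = 727.2153 * 2.03 = 1476.2471 J

1476.2471 J


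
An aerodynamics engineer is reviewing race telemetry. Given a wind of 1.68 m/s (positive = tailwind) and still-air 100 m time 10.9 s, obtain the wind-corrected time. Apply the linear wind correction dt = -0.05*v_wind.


dt = -0.05 * v_wind = -0.05 * 1.68 = -0.084 s
t_corrected = t_still + dt = 10.9 + (-0.084)
t_corrected = 10.816 s

10.816 s


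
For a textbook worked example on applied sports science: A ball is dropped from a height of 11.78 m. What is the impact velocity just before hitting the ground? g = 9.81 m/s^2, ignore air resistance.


v = sqrt(2 * g * h)
v = sqrt(2 * 9.81 * 11.78)
v = sqrt(231.1236) = 15.2027 m/s

15.2027 m/s


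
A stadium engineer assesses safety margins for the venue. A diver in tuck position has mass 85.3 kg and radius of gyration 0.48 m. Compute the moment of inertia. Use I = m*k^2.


I = m * k^2
I = 85.3 * 0.48^2
I = 85.3 * 0.2304 = 19.6531 kg*m^2

19.6531 kg*m^2


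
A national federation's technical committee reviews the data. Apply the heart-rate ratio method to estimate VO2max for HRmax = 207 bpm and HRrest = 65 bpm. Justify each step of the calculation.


VO2max = 15.3 * HRmax / HRrest
VO2max = 15.3 * 207 / 65
VO2max = 3167.1 / 65 = 48.7246 mL/kg/min

48.7246 mL/kg/min


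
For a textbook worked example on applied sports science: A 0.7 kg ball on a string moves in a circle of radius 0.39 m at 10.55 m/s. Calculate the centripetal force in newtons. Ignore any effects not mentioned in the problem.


Fc = m * v^2 / r
v^2 = 10.55^2 = 111.3025
Fc = 0.7 * 111.3025 / 0.39
Fc = 77.9117 / 0.39 = 199.7737 N

199.7737 N


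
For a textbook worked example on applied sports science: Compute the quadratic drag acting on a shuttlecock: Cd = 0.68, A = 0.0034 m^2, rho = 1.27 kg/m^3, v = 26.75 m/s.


Fd = 0.5 * Cd * rho * A * v^2
Fd = 0.5 * 0.68 * 1.27 * 0.0034 * 26.75^2
v^2 = 715.5625
Fd = 0.5 * 0.68 * 1.27 * 0.0034 * 715.5625 = 1.0505 N

1.0505 N


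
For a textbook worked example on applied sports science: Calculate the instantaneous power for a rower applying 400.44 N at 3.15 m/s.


P = F * v
P = 400.44 * 3.15
P = 1261.386 W

1261.386 W


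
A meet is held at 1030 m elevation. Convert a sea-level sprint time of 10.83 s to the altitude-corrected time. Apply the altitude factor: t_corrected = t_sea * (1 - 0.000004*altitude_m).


Correction factor = 1 - 0.000004 * 1030 = 0.99588
t_corrected = t_sea * factor = 10.83 * 0.99588
t_corrected = 10.7854 s

10.7854 s


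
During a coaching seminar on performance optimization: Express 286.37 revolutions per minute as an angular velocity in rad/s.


omega = RPM * 2 * pi / 60
omega = 286.37 * 2 * 3.14159 / 60
omega = 1799.3158 / 60 = 29.9886 rad/s

29.9886 rad/s


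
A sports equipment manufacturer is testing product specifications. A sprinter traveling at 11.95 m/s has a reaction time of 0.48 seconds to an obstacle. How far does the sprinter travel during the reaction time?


d = v * t
d = 11.95 * 0.48
d = 5.736 m

5.736 m


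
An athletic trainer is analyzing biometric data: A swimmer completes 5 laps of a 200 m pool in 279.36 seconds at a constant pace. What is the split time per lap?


Split time = total_time / n_laps = 279.36 / 5
Split time = 55.872 s per lap

55.872 s


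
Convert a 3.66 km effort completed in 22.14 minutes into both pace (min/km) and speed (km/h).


Pace = time / distance = 22.14 min / 3.66 km = 6.0492 min/km
Speed = distance / time_in_hours = 3.66 / 0.369 hr
Speed = 9.9187 km/h

6.0492 min/km, 9.9187 km/h


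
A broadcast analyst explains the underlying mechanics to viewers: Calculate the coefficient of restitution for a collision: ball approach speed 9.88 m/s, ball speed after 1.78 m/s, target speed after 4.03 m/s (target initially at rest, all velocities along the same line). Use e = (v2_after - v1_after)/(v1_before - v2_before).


e = (v2_after - v1_after) / (v1_before - v2_before)
Numerator = 4.03 - 1.78 = 2.25
Denominator = 9.88 - 0 = 9.88
e = 2.25 / 9.88 = 0.2277

0.2277


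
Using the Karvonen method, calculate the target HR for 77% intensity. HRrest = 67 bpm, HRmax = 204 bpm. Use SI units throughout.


Target = HRrest + pct*(HRmax - HRrest)
Heart rate reserve = HRmax - HRrest = 204 - 67 = 137 bpm
Fraction = 77% = 0.77
Target = 67 + 0.77 * 137
Target = 67 + 105.49 = 172.49 bpm

172.49 bpm


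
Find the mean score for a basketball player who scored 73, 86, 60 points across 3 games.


Average = sum / n
Sum = 219
Average = 219 / 3 = 73

73


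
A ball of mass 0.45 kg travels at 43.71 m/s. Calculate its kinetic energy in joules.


KE = 0.5 * m * v^2
KE = 0.5 * 0.45 * 43.71^2
KE = 0.5 * 0.45 * 1910.5641 = 429.8769 J

429.8769 J


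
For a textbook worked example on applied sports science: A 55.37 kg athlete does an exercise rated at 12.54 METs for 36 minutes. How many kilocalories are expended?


kcal = MET * mass * time_hr
Convert time: 36 min = 0.6 hr
kcal = 12.54 * 55.37 * 0.6
kcal = 416.6039 kcal

416.6039 kcal


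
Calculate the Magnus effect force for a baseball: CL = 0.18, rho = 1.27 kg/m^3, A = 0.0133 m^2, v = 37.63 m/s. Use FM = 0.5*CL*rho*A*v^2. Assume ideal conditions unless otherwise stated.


FM = 0.5 * CL * rho * A * v^2
FM = 0.5 * 0.18 * 1.27 * 0.0133 * 37.63^2
v^2 = 1416.0169
FM = 0.5 * 0.18 * 1.27 * 0.0133 * 1416.0169 = 2.1526 N

2.1526 N


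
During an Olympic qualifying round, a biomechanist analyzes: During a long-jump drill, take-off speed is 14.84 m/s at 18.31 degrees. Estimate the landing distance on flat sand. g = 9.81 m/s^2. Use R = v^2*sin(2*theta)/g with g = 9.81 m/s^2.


R = v^2 * sin(2*theta) / g
Convert angle to radians: theta = 18.31 deg = 0.3196 rad
sin(2*theta) = sin(0.6391) = 0.5965
R = 14.84^2 * 0.5965 / 9.81
R = 220.2256 * 0.5965 / 9.81 = 13.391 m

13.391 m


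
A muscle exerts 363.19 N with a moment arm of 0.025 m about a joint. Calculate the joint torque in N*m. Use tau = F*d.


tau = F * d
tau = 363.19 * 0.025
tau = 9.0798 N*m

9.0798 N*m


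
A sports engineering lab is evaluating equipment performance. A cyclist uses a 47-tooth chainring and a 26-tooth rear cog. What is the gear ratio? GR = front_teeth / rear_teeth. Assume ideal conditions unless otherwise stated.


GR = front_teeth / rear_teeth
GR = 47 / 26
GR = 1.8077

1.8077


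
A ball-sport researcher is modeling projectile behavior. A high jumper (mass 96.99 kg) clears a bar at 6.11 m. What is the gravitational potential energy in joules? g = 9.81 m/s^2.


PE = m * g * h
PE = 96.99 * 9.81 * 6.11
PE = 951.4719 * 6.11 = 5813.4933 J

5813.4933 J


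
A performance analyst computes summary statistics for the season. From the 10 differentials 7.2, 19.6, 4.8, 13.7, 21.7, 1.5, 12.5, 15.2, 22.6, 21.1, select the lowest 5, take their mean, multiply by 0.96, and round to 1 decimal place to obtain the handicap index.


All differentials: 7.2, 19.6, 4.8, 13.7, 21.7, 1.5, 12.5, 15.2, 22.6, 21.1
Sorted: 1.5, 4.8, 7.2, 12.5, 13.7, 15.2, 19.6, 21.1, 21.7, 22.6
Best 5: 1.5, 4.8, 7.2, 12.5, 13.7
Average of best = 39.7 / 5 = 7.94
Raw index = 7.94 * 0.96 = 7.6224
Handicap index = round(7.6224, 1) = 7.6

7.6


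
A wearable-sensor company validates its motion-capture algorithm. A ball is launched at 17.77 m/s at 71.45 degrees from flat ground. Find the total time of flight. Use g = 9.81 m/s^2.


T = 2*v*sin(theta)/g
sin(theta) = sin(71.45 deg) = 0.948
T = 2*17.77*0.948 / 9.81
T = 33.6936 / 9.81 = 3.4346 s

3.4346 s


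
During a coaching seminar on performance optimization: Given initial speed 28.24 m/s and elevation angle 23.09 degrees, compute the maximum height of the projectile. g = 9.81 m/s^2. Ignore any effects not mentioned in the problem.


H = (v*sin(theta))^2 / (2*g)
vy = v*sin(theta) = 28.24 * sin(23.09 deg) = 11.0751 m/s
H = vy^2 / (2*g) = 122.6571 / (2*9.81)
H = 122.6571 / 19.62 = 6.2516 m

6.2516 m


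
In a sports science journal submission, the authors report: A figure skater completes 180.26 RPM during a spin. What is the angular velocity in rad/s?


omega = RPM * 2 * pi / 60
omega = 180.26 * 2 * 3.14159 / 60
omega = 1132.607 / 60 = 18.8768 rad/s

18.8768 rad/s


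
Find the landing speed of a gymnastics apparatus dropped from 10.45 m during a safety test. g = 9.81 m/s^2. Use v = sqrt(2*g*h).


v = sqrt(2 * g * h)
v = sqrt(2 * 9.81 * 10.45)
v = sqrt(205.029) = 14.3188 m/s

14.3188 m/s


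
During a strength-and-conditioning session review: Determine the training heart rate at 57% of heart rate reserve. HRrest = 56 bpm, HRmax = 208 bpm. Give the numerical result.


Target = HRrest + pct*(HRmax - HRrest)
Heart rate reserve = HRmax - HRrest = 208 - 56 = 152 bpm
Fraction = 57% = 0.57
Target = 56 + 0.57 * 152
Target = 56 + 86.64 = 142.64 bpm

142.64 bpm


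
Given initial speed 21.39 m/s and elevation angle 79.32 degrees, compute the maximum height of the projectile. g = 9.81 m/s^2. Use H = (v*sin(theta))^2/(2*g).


H = (v*sin(theta))^2 / (2*g)
vy = v*sin(theta) = 21.39 * sin(79.32 deg) = 21.0195 m/s
H = vy^2 / (2*g) = 441.8182 / (2*9.81)
H = 441.8182 / 19.62 = 22.5188 m

22.5188 m


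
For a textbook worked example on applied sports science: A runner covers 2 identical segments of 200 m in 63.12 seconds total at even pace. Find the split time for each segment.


Split time = total_time / n_laps = 63.12 / 2
Split time = 31.56 s per lap

31.56 s


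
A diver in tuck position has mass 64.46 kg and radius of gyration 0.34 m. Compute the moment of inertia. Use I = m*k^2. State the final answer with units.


I = m * k^2
I = 64.46 * 0.34^2
I = 64.46 * 0.1156 = 7.4516 kg*m^2

7.4516 kg*m^2


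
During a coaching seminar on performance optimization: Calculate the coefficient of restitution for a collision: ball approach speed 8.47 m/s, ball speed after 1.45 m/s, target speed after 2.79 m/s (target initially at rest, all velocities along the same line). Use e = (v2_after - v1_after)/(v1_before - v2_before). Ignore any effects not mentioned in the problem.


e = (v2_after - v1_after) / (v1_before - v2_before)
Numerator = 2.79 - 1.45 = 1.34
Denominator = 8.47 - 0 = 8.47
e = 1.34 / 8.47 = 0.1582

0.1582


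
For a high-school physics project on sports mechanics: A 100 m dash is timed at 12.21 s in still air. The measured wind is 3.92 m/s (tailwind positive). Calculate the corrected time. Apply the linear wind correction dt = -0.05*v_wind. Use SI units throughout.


dt = -0.05 * v_wind = -0.05 * 3.92 = -0.196 s
t_corrected = t_still + dt = 12.21 + (-0.196)
t_corrected = 12.014 s

12.014 s


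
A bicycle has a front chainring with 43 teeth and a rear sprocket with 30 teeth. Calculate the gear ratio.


GR = front_teeth / rear_teeth
GR = 43 / 30
GR = 1.4333

1.4333


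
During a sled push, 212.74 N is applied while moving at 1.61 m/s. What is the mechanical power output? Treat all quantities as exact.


P = F * v
P = 212.74 * 1.61
P = 342.5114 W

342.5114 W


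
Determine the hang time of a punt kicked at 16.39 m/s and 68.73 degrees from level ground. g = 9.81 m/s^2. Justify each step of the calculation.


T = 2*v*sin(theta)/g
sin(theta) = sin(68.73 deg) = 0.9319
T = 2*16.39*0.9319 / 9.81
T = 30.5471 / 9.81 = 3.1139 s

3.1139 s


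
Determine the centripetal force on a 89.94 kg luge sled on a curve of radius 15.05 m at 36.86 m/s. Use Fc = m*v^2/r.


Fc = m * v^2 / r
v^2 = 36.86^2 = 1358.6596
Fc = 89.94 * 1358.6596 / 15.05
Fc = 122197.8444 / 15.05 = 8119.4581 N

8119.4581 N


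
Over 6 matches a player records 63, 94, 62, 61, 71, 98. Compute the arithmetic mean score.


Average = sum / n
Sum = 449
Average = 449 / 6 = 74.8333

74.8333


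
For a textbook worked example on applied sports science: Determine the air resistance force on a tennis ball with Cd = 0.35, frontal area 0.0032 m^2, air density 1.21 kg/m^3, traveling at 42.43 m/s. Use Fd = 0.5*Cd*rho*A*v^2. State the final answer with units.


Fd = 0.5 * Cd * rho * A * v^2
Fd = 0.5 * 0.35 * 1.21 * 0.0032 * 42.43^2
v^2 = 1800.3049
Fd = 0.5 * 0.35 * 1.21 * 0.0032 * 1800.3049 = 1.2199 N

1.2199 N


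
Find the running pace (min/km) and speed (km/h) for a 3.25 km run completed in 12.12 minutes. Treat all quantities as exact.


Pace = time / distance = 12.12 min / 3.25 km = 3.7292 min/km
Speed = distance / time_in_hours = 3.25 / 0.202 hr
Speed = 16.0891 km/h

3.7292 min/km, 16.0891 km/h


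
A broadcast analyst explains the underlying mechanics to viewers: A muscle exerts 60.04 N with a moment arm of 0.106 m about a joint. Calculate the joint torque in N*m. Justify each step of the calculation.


tau = F * d
tau = 60.04 * 0.106
tau = 6.3642 N*m

6.3642 N*m


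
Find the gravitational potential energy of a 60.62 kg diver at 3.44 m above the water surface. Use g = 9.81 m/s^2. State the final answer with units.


PE = m * g * h
PE = 60.62 * 9.81 * 3.44
PE = 594.6822 * 3.44 = 2045.7068 J

2045.7068 J


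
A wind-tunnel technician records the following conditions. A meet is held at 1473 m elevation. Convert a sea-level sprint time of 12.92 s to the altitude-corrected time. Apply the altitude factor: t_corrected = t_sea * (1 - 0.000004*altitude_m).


Correction factor = 1 - 0.000004 * 1473 = 0.994108
t_corrected = t_sea * factor = 12.92 * 0.994108
t_corrected = 12.8439 s

12.8439 s


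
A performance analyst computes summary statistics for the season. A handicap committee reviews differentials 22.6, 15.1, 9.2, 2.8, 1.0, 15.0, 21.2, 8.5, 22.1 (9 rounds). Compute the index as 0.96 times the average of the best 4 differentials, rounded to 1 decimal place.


All differentials: 22.6, 15.1, 9.2, 2.8, 1.0, 15.0, 21.2, 8.5, 22.1
Sorted: 1.0, 2.8, 8.5, 9.2, 15.0, 15.1, 21.2, 22.1, 22.6
Best 4: 1.0, 2.8, 8.5, 9.2
Average of best = 21.5 / 4 = 5.375
Raw index = 5.375 * 0.96 = 5.16
Handicap index = round(5.16, 1) = 5.2

5.2


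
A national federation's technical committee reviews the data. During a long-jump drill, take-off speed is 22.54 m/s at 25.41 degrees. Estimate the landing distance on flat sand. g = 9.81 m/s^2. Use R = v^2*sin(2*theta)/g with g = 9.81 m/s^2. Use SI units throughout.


R = v^2 * sin(2*theta) / g
Convert angle to radians: theta = 25.41 deg = 0.4435 rad
sin(2*theta) = sin(0.887) = 0.7752
R = 22.54^2 * 0.7752 / 9.81
R = 508.0516 * 0.7752 / 9.81 = 40.1451 m

40.1451 m


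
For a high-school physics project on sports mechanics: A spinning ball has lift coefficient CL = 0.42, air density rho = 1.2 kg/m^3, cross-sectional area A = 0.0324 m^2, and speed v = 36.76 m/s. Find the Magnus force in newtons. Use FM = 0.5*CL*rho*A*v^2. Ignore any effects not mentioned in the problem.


FM = 0.5 * CL * rho * A * v^2
FM = 0.5 * 0.42 * 1.2 * 0.0324 * 36.76^2
v^2 = 1351.2976
FM = 0.5 * 0.42 * 1.2 * 0.0324 * 1351.2976 = 11.0331 N

11.0331 N


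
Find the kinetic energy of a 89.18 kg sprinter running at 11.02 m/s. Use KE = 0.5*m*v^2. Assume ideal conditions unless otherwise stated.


KE = 0.5 * m * v^2
KE = 0.5 * 89.18 * 11.02^2
KE = 0.5 * 89.18 * 121.4404 = 5415.0274 J

5415.0274 J


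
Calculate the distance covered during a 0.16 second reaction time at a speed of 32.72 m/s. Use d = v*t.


d = v * t
d = 32.72 * 0.16
d = 5.2352 m

5.2352 m


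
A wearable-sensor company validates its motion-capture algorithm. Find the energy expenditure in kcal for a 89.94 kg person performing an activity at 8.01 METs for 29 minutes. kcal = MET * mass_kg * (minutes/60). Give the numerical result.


kcal = MET * mass * time_hr
Convert time: 29 min = 0.4833 hr
kcal = 8.01 * 89.94 * 0.4833
kcal = 348.2027 kcal

348.2027 kcal


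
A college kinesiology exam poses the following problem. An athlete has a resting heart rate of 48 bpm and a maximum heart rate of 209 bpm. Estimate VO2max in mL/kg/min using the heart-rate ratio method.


VO2max = 15.3 * HRmax / HRrest
VO2max = 15.3 * 209 / 48
VO2max = 3197.7 / 48 = 66.6188 mL/kg/min

66.6188 mL/kg/min


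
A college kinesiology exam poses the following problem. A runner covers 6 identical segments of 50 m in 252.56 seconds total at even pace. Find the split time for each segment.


Split time = total_time / n_laps = 252.56 / 6
Split time = 42.0933 s per lap

42.0933 s


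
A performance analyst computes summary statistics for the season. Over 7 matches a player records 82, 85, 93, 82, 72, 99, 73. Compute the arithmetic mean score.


Average = sum / n
Sum = 586
Average = 586 / 7 = 83.7143

83.7143


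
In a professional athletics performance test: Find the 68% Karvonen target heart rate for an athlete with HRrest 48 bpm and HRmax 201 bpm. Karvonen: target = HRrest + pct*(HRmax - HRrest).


Target = HRrest + pct*(HRmax - HRrest)
Heart rate reserve = HRmax - HRrest = 201 - 48 = 153 bpm
Fraction = 68% = 0.68
Target = 48 + 0.68 * 153
Target = 48 + 104.04 = 152.04 bpm

152.04 bpm


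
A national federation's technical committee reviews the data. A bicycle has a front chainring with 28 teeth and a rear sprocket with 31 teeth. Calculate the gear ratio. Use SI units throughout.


GR = front_teeth / rear_teeth
GR = 28 / 31
GR = 0.9032

0.9032


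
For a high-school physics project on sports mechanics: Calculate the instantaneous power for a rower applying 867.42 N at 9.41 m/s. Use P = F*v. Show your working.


P = F * v
P = 867.42 * 9.41
P = 8162.4222 W

8162.4222 W


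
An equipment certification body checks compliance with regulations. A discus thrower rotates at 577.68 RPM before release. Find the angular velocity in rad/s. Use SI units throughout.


omega = RPM * 2 * pi / 60
omega = 577.68 * 2 * 3.14159 / 60
omega = 3629.6705 / 60 = 60.4945 rad/s

60.4945 rad/s


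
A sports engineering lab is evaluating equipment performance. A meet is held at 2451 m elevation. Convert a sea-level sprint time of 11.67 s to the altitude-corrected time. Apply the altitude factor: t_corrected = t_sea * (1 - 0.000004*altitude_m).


Correction factor = 1 - 0.000004 * 2451 = 0.990196
t_corrected = t_sea * factor = 11.67 * 0.990196
t_corrected = 11.5556 s

11.5556 s


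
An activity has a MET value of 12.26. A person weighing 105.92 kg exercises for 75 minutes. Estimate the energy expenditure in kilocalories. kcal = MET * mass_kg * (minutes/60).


kcal = MET * mass * time_hr
Convert time: 75 min = 1.25 hr
kcal = 12.26 * 105.92 * 1.25
kcal = 1623.224 kcal

1623.224 kcal


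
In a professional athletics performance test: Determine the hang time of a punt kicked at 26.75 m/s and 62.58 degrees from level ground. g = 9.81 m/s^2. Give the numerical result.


T = 2*v*sin(theta)/g
sin(theta) = sin(62.58 deg) = 0.8877
T = 2*26.75*0.8877 / 9.81
T = 47.4895 / 9.81 = 4.8409 s

4.8409 s


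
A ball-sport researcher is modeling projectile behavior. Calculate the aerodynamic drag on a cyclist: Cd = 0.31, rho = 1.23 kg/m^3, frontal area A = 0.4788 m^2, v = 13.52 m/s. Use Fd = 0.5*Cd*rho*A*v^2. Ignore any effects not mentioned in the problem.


Fd = 0.5 * Cd * rho * A * v^2
Fd = 0.5 * 0.31 * 1.23 * 0.4788 * 13.52^2
v^2 = 182.7904
Fd = 0.5 * 0.31 * 1.23 * 0.4788 * 182.7904 = 16.6857 N

16.6857 N


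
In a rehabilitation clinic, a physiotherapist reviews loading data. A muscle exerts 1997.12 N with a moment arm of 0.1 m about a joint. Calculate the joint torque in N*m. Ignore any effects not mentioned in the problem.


tau = F * d
tau = 1997.12 * 0.1
tau = 199.712 N*m

199.712 N*m


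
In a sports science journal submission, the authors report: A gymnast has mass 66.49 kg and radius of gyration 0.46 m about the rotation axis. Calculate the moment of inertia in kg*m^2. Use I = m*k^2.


I = m * k^2
I = 66.49 * 0.46^2
I = 66.49 * 0.2116 = 14.0693 kg*m^2

14.0693 kg*m^2


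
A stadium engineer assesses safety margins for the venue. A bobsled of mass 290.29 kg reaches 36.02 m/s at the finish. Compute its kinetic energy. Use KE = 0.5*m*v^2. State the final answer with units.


KE = 0.5 * m * v^2
KE = 0.5 * 290.29 * 36.02^2
KE = 0.5 * 290.29 * 1297.4404 = 188316.9869 J

188316.9869 J


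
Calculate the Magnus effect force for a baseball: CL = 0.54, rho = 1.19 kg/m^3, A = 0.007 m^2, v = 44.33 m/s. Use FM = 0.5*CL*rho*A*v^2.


FM = 0.5 * CL * rho * A * v^2
FM = 0.5 * 0.54 * 1.19 * 0.007 * 44.33^2
v^2 = 1965.1489
FM = 0.5 * 0.54 * 1.19 * 0.007 * 1965.1489 = 4.4198 N

4.4198 N


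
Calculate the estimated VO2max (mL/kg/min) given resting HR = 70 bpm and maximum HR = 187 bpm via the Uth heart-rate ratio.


VO2max = 15.3 * HRmax / HRrest
VO2max = 15.3 * 187 / 70
VO2max = 2861.1 / 70 = 40.8729 mL/kg/min

40.8729 mL/kg/min


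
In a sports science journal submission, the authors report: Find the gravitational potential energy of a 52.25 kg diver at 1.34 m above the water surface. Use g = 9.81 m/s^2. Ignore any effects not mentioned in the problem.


PE = m * g * h
PE = 52.25 * 9.81 * 1.34
PE = 512.5725 * 1.34 = 686.8472 J

686.8472 J


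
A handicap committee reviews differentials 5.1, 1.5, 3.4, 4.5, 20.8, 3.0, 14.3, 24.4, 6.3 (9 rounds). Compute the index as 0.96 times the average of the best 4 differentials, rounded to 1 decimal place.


All differentials: 5.1, 1.5, 3.4, 4.5, 20.8, 3.0, 14.3, 24.4, 6.3
Sorted: 1.5, 3.0, 3.4, 4.5, 5.1, 6.3, 14.3, 20.8, 24.4
Best 4: 1.5, 3.0, 3.4, 4.5
Average of best = 12.4 / 4 = 3.1
Raw index = 3.1 * 0.96 = 2.976
Handicap index = round(2.976, 1) = 3.0

3.0


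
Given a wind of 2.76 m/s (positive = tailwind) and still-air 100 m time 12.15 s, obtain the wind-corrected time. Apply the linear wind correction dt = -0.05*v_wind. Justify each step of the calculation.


dt = -0.05 * v_wind = -0.05 * 2.76 = -0.138 s
t_corrected = t_still + dt = 12.15 + (-0.138)
t_corrected = 12.012 s

12.012 s


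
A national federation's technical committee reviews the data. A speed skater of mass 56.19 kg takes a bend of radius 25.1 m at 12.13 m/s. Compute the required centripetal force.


Fc = m * v^2 / r
v^2 = 12.13^2 = 147.1369
Fc = 56.19 * 147.1369 / 25.1
Fc = 8267.6224 / 25.1 = 329.3873 N

329.3873 N


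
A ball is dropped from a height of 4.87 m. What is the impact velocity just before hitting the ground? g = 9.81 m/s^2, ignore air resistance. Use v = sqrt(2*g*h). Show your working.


v = sqrt(2 * g * h)
v = sqrt(2 * 9.81 * 4.87)
v = sqrt(95.5494) = 9.7749 m/s

9.7749 m/s


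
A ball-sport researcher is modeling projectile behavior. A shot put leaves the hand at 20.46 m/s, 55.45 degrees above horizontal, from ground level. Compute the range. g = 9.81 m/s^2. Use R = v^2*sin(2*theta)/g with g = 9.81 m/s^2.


R = v^2 * sin(2*theta) / g
Convert angle to radians: theta = 55.45 deg = 0.9678 rad
sin(2*theta) = sin(1.9356) = 0.9342
R = 20.46^2 * 0.9342 / 9.81
R = 418.6116 * 0.9342 / 9.81 = 39.8643 m

39.8643 m


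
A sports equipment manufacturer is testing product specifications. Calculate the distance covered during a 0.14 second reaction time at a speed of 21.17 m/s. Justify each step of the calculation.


d = v * t
d = 21.17 * 0.14
d = 2.9638 m

2.9638 m


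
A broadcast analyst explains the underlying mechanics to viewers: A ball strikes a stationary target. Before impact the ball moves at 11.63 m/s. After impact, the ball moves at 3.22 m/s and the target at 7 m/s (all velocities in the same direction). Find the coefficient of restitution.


e = (v2_after - v1_after) / (v1_before - v2_before)
Numerator = 7 - 3.22 = 3.78
Denominator = 11.63 - 0 = 11.63
e = 3.78 / 11.63 = 0.325

0.325


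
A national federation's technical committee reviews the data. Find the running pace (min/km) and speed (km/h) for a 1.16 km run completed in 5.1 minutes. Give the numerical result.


Pace = time / distance = 5.1 min / 1.16 km = 4.3966 min/km
Speed = distance / time_in_hours = 1.16 / 0.085 hr
Speed = 13.6471 km/h

4.3966 min/km, 13.6471 km/h


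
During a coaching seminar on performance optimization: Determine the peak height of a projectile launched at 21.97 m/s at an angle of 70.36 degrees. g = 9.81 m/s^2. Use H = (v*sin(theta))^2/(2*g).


H = (v*sin(theta))^2 / (2*g)
vy = v*sin(theta) = 21.97 * sin(70.36 deg) = 20.6919 m/s
H = vy^2 / (2*g) = 428.1527 / (2*9.81)
H = 428.1527 / 19.62 = 21.8223 m

21.8223 m


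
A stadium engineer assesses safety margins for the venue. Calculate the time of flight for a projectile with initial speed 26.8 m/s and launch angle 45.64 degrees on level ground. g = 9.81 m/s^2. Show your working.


T = 2*v*sin(theta)/g
sin(theta) = sin(45.64 deg) = 0.715
T = 2*26.8*0.715 / 9.81
T = 38.3219 / 9.81 = 3.9064 s

3.9064 s


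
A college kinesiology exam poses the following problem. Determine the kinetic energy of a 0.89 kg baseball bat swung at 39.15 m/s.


KE = 0.5 * m * v^2
KE = 0.5 * 0.89 * 39.15^2
KE = 0.5 * 0.89 * 1532.7225 = 682.0615 J

682.0615 J


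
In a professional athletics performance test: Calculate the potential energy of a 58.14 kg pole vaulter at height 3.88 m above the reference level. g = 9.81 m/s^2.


PE = m * g * h
PE = 58.14 * 9.81 * 3.88
PE = 570.3534 * 3.88 = 2212.9712 J

2212.9712 J


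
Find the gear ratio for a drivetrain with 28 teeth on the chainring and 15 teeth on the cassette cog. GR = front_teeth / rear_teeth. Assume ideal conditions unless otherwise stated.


GR = front_teeth / rear_teeth
GR = 28 / 15
GR = 1.8667

1.8667


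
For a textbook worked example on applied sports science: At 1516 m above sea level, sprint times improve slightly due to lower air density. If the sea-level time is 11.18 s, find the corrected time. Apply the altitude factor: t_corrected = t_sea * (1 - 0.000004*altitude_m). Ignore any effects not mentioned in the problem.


Correction factor = 1 - 0.000004 * 1516 = 0.993936
t_corrected = t_sea * factor = 11.18 * 0.993936
t_corrected = 11.1122 s

11.1122 s


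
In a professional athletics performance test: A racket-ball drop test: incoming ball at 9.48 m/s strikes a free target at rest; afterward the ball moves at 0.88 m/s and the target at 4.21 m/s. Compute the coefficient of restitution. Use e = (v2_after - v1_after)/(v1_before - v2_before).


e = (v2_after - v1_after) / (v1_before - v2_before)
Numerator = 4.21 - 0.88 = 3.33
Denominator = 9.48 - 0 = 9.48
e = 3.33 / 9.48 = 0.3513

0.3513


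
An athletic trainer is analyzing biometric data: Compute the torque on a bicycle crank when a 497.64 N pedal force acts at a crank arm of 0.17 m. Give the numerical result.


tau = F * d
tau = 497.64 * 0.17
tau = 84.5988 N*m

84.5988 N*m


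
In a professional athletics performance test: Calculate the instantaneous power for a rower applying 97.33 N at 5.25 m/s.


P = F * v
P = 97.33 * 5.25
P = 510.9825 W

510.9825 W


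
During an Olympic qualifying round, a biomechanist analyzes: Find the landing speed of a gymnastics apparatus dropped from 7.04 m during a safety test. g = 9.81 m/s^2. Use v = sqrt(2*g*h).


v = sqrt(2 * g * h)
v = sqrt(2 * 9.81 * 7.04)
v = sqrt(138.1248) = 11.7527 m/s

11.7527 m/s


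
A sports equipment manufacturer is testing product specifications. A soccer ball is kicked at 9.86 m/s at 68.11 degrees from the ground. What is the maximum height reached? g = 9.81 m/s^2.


H = (v*sin(theta))^2 / (2*g)
vy = v*sin(theta) = 9.86 * sin(68.11 deg) = 9.1491 m/s
H = vy^2 / (2*g) = 83.7062 / (2*9.81)
H = 83.7062 / 19.62 = 4.2664 m

4.2664 m


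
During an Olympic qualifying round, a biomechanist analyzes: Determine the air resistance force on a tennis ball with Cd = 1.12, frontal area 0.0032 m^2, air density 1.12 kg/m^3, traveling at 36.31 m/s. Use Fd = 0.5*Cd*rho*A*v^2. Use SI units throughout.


Fd = 0.5 * Cd * rho * A * v^2
Fd = 0.5 * 1.12 * 1.12 * 0.0032 * 36.31^2
v^2 = 1318.4161
Fd = 0.5 * 1.12 * 1.12 * 0.0032 * 1318.4161 = 2.6461 N

2.6461 N


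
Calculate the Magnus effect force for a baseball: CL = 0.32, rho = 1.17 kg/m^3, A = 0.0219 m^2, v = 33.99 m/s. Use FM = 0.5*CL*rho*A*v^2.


FM = 0.5 * CL * rho * A * v^2
FM = 0.5 * 0.32 * 1.17 * 0.0219 * 33.99^2
v^2 = 1155.3201
FM = 0.5 * 0.32 * 1.17 * 0.0219 * 1155.3201 = 4.7364 N

4.7364 N


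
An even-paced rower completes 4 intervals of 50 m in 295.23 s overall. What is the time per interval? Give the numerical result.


Split time = total_time / n_laps = 295.23 / 4
Split time = 73.8075 s per lap

73.8075 s


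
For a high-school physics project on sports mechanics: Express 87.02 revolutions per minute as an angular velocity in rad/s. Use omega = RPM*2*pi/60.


omega = RPM * 2 * pi / 60
omega = 87.02 * 2 * 3.14159 / 60
omega = 546.7628 / 60 = 9.1127 rad/s

9.1127 rad/s


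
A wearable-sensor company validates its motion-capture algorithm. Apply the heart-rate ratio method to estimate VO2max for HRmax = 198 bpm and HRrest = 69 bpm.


VO2max = 15.3 * HRmax / HRrest
VO2max = 15.3 * 198 / 69
VO2max = 3029.4 / 69 = 43.9043 mL/kg/min

43.9043 mL/kg/min


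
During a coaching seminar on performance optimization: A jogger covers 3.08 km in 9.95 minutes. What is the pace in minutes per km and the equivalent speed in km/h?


Pace = time / distance = 9.95 min / 3.08 km = 3.2305 min/km
Speed = distance / time_in_hours = 3.08 / 0.1658 hr
Speed = 18.5729 km/h

3.2305 min/km, 18.5729 km/h


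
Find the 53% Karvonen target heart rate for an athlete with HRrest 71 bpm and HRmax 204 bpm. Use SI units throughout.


Target = HRrest + pct*(HRmax - HRrest)
Heart rate reserve = HRmax - HRrest = 204 - 71 = 133 bpm
Fraction = 53% = 0.53
Target = 71 + 0.53 * 133
Target = 71 + 70.49 = 141.49 bpm

141.49 bpm


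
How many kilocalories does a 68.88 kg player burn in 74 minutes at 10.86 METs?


kcal = MET * mass * time_hr
Convert time: 74 min = 1.2333 hr
kcal = 10.86 * 68.88 * 1.2333
kcal = 922.5787 kcal

922.5787 kcal


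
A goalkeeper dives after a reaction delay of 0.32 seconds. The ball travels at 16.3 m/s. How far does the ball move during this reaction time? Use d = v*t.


d = v * t
d = 16.3 * 0.32
d = 5.216 m

5.216 m


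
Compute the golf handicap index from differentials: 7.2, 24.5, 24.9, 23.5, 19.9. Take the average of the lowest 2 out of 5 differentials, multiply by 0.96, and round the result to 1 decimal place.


All differentials: 7.2, 24.5, 24.9, 23.5, 19.9
Sorted: 7.2, 19.9, 23.5, 24.5, 24.9
Best 2: 7.2, 19.9
Average of best = 27.1 / 2 = 13.55
Raw index = 13.55 * 0.96 = 13.008
Handicap index = round(13.008, 1) = 13.0

13.0


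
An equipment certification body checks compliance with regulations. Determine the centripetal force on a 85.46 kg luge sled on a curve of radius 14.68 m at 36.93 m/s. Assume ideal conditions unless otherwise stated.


Fc = m * v^2 / r
v^2 = 36.93^2 = 1363.8249
Fc = 85.46 * 1363.8249 / 14.68
Fc = 116552.476 / 14.68 = 7939.542 N

7939.542 N


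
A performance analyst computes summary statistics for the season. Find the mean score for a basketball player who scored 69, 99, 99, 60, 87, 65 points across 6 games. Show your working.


Average = sum / n
Sum = 479
Average = 479 / 6 = 79.8333

79.8333


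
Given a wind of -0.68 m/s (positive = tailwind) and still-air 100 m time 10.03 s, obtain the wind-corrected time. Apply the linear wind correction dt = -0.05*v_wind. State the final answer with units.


dt = -0.05 * v_wind = -0.05 * -0.68 = 0.034 s
t_corrected = t_still + dt = 10.03 + (0.034)
t_corrected = 10.064 s

10.064 s


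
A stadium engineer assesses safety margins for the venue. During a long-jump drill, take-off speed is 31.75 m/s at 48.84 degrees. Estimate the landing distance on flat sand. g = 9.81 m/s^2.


R = v^2 * sin(2*theta) / g
Convert angle to radians: theta = 48.84 deg = 0.8524 rad
sin(2*theta) = sin(1.7048) = 0.991
R = 31.75^2 * 0.991 / 9.81
R = 1008.0625 * 0.991 / 9.81 = 101.8369 m

101.8369 m


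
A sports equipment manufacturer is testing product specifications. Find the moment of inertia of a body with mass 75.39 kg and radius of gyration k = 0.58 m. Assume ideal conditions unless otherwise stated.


I = m * k^2
I = 75.39 * 0.58^2
I = 75.39 * 0.3364 = 25.3612 kg*m^2

25.3612 kg*m^2


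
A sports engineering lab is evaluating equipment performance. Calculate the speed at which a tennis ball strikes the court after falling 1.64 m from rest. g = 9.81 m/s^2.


v = sqrt(2 * g * h)
v = sqrt(2 * 9.81 * 1.64)
v = sqrt(32.1768) = 5.6725 m/s

5.6725 m/s


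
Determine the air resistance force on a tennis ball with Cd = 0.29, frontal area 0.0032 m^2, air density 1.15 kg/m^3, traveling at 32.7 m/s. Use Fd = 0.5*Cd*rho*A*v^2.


Fd = 0.5 * Cd * rho * A * v^2
Fd = 0.5 * 0.29 * 1.15 * 0.0032 * 32.7^2
v^2 = 1069.29
Fd = 0.5 * 0.29 * 1.15 * 0.0032 * 1069.29 = 0.5706 N

0.5706 N


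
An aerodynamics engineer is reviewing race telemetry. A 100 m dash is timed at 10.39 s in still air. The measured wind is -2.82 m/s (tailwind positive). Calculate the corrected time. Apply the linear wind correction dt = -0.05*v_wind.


dt = -0.05 * v_wind = -0.05 * -2.82 = 0.141 s
t_corrected = t_still + dt = 10.39 + (0.141)
t_corrected = 10.531 s

10.531 s


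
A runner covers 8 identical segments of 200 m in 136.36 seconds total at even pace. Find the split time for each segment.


Split time = total_time / n_laps = 136.36 / 8
Split time = 17.045 s per lap

17.045 s


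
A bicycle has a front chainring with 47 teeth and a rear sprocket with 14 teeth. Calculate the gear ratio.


GR = front_teeth / rear_teeth
GR = 47 / 14
GR = 3.3571

3.3571


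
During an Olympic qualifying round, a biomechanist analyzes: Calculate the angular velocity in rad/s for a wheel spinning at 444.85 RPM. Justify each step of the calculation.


omega = RPM * 2 * pi / 60
omega = 444.85 * 2 * 3.14159 / 60
omega = 2795.075 / 60 = 46.5846 rad/s

46.5846 rad/s


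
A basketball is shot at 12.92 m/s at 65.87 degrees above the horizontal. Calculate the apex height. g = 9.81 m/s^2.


H = (v*sin(theta))^2 / (2*g)
vy = v*sin(theta) = 12.92 * sin(65.87 deg) = 11.7911 m/s
H = vy^2 / (2*g) = 139.0289 / (2*9.81)
H = 139.0289 / 19.62 = 7.0861 m

7.0861 m


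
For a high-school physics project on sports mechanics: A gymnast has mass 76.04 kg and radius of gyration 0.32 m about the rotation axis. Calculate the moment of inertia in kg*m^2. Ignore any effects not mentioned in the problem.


I = m * k^2
I = 76.04 * 0.32^2
I = 76.04 * 0.1024 = 7.7865 kg*m^2

7.7865 kg*m^2


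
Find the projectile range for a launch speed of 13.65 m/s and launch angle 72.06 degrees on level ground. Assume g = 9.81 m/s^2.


R = v^2 * sin(2*theta) / g
Convert angle to radians: theta = 72.06 deg = 1.2577 rad
sin(2*theta) = sin(2.5154) = 0.5861
R = 13.65^2 * 0.5861 / 9.81
R = 186.3225 * 0.5861 / 9.81 = 11.1317 m

11.1317 m
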